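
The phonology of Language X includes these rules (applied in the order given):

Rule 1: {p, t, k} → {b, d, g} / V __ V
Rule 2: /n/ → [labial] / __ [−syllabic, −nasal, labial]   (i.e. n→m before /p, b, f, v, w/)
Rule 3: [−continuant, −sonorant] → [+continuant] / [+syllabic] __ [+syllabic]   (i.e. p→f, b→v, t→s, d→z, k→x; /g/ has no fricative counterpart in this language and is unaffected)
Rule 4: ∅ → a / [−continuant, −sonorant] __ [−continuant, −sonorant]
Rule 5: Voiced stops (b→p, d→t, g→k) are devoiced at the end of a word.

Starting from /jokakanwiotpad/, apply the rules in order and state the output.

jogagamwiotapat

Rule 1 (intervocalic voicing): /k/ is a voiceless stop between vowels /o/ and /a/, so it voices to [g]. /k/ is a voiceless stop between vowels /a/ and /a/, so it voices to [g]. /jokakanwiotpad/ → jogaganwiotpad.
Rule 2 (nasal place assimilation): /n/ precedes the labial consonant /w/, so it assimilates in place to [m]. /jogaganwiotpad/ → jogagamwiotpad.
Rule 3 (intervocalic spirantization): no segment meets the environment; /jogagamwiotpad/ is unchanged.
Rule 4 (stop-cluster a-epenthesis): /t/ and /p/ form a stop–stop cluster, so [a] is inserted between them. /jogagamwiotpad/ → jogagamwiotapad.
Rule 5 (final devoicing): /d/ is a voiced stop in word-final position, so it devoices to [t]. /jogagamwiotapad/ → jogagamwiotapat.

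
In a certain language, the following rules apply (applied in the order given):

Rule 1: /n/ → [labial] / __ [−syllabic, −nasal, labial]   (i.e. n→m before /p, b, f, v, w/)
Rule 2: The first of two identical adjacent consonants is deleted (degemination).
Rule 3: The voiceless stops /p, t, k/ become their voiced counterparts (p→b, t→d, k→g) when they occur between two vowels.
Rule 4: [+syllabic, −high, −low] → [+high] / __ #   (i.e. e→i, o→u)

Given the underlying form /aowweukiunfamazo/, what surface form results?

aoweugiumfamazu

Rule 1 (nasal place assimilation): /n/ precedes the labial consonant /f/, so it assimilates in place to [m]. /aowweukiunfamazo/ → aowweukiumfamazo.
Rule 2 (degemination): /ww/ is a geminate; the first /w/ deletes. /aowweukiumfamazo/ → aoweukiumfamazo.
Rule 3 (intervocalic voicing): /k/ is a voiceless stop between vowels /u/ and /i/, so it voices to [g]. /aoweukiumfamazo/ → aoweugiumfamazo.
Rule 4 (final vowel raising): /o/ is a mid vowel in word-final position, so it raises to [u]. /aoweugiumfamazo/ → aoweugiumfamazu.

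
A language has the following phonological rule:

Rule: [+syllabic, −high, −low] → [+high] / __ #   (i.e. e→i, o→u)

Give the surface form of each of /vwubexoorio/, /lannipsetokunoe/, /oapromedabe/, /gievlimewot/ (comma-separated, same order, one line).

vwubexooriu, lannipsetokunoi, oapromedabi, gievlimewot

/vwubexoorio/: /o/ is a mid vowel in word-final position, so it raises to [u]. → [vwubexooriu].
/lannipsetokunoe/: /e/ is a mid vowel in word-final position, so it raises to [i]. → [lannipsetokunoi].
/oapromedabe/: /e/ is a mid vowel in word-final position, so it raises to [i]. → [oapromedabi].
/gievlimewot/: the rule's environment is not met; surfaces unchanged as [gievlimewot].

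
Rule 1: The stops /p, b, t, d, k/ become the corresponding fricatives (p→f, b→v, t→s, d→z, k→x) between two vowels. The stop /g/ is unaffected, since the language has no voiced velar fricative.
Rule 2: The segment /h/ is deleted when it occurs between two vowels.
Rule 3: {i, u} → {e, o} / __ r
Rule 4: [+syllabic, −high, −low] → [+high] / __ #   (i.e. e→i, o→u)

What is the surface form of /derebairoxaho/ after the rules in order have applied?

Rule 1 (intervocalic spirantization): /b/ is a stop between vowels /e/ and /a/, so it spirantizes to the fricative [v]. /derebairoxaho/ → derevairoxaho.
Rule 2 (intervocalic h-deletion): /h/ occurs between vowels /a/ and /o/, so it deletes. /derevairoxaho/ → derevairoxao.
Rule 3 (pre-rhotic lowering): /i/ is a high vowel immediately before /r/, so it lowers to [e]. /derevairoxao/ → derevaeroxao.
Rule 4 (final vowel raising): /o/ is a mid vowel in word-final position, so it raises to [u]. /derevaeroxao/ → derevaeroxau.

derevaeroxau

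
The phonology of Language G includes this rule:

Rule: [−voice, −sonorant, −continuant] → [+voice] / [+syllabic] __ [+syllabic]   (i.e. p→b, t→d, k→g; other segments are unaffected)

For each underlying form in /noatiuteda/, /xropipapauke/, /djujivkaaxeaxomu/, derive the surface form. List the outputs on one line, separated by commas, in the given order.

/noatiuteda/: /t/ is a voiceless stop between vowels /a/ and /i/, so it voices to [d]. /t/ is a voiceless stop between vowels /u/ and /e/, so it voices to [d]. → [noadiudeda].
/xropipapauke/: /p/ is a voiceless stop between vowels /o/ and /i/, so it voices to [b]. /p/ is a voiceless stop between vowels /i/ and /a/, so it voices to [b]. /p/ is a voiceless stop between vowels /a/ and /a/, so it voices to [b]. /k/ is a voiceless stop between vowels /u/ and /e/, so it voices to [g]. → [xrobibabauge].
/djujivkaaxeaxomu/: the rule's environment is not met; surfaces unchanged as [djujivkaaxeaxomu].

noadiudeda, xrobibabauge, djujivkaaxeaxomu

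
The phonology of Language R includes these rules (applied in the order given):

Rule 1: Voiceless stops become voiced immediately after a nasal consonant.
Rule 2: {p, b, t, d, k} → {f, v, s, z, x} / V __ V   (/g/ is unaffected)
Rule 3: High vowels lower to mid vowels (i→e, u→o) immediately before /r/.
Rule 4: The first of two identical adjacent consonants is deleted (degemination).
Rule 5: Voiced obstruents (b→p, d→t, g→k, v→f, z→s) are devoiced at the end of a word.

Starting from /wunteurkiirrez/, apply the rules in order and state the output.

Rule 1 (post-nasal voicing): /t/ is a voiceless stop immediately after the nasal /n/, so it voices to [d]. /wunteurkiirrez/ → wundeurkiirrez.
Rule 2 (intervocalic spirantization): no segment meets the environment; /wundeurkiirrez/ is unchanged.
Rule 3 (pre-rhotic lowering): /u/ is a high vowel immediately before /r/, so it lowers to [o]. /i/ is a high vowel immediately before /r/, so it lowers to [e]. /wundeurkiirrez/ → wundeorkierrez.
Rule 4 (degemination): /rr/ is a geminate; the first /r/ deletes. /wundeorkierrez/ → wundeorkierez.
Rule 5 (final devoicing): /z/ is a voiced obstruent in word-final position, so it devoices to [s]. /wundeorkierez/ → wundeorkieres.

wundeorkieres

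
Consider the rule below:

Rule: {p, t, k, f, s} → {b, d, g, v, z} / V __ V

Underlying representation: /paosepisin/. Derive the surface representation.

Scanning /paosepisin/: /p/ at position 1 is not in the conditioning environment; /s/ is a voiceless obstruent between vowels /o/ and /e/, so it voices to [z]; /p/ is a voiceless obstruent between vowels /e/ and /i/, so it voices to [b]; /s/ is a voiceless obstruent between vowels /i/ and /i/, so it voices to [z].
Result: [paozebizin].

paozebizin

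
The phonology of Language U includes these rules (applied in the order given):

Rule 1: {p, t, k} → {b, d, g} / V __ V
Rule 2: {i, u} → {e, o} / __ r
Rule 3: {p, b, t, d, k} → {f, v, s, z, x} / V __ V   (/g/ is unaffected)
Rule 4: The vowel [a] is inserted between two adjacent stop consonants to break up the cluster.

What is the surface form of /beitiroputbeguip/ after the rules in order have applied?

beizerovutabeguip

Rule 1 (intervocalic voicing): /t/ is a voiceless stop between vowels /i/ and /i/, so it voices to [d]. /p/ is a voiceless stop between vowels /o/ and /u/, so it voices to [b]. /beitiroputbeguip/ → beidirobutbeguip.
Rule 2 (pre-rhotic lowering): /i/ is a high vowel immediately before /r/, so it lowers to [e]. /beidirobutbeguip/ → beiderobutbeguip.
Rule 3 (intervocalic spirantization): /d/ is a stop between vowels /i/ and /e/, so it spirantizes to the fricative [z]. /b/ is a stop between vowels /o/ and /u/, so it spirantizes to the fricative [v]. /beiderobutbeguip/ → beizerovutbeguip.
Rule 4 (stop-cluster a-epenthesis): /t/ and /b/ form a stop–stop cluster, so [a] is inserted between them. /beizerovutbeguip/ → beizerovutabeguip.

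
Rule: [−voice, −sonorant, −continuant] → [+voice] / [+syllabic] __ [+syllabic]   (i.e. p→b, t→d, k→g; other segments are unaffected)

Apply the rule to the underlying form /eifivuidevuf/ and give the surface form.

eifivuidevuf

No segment of /eifivuidevuf/ meets the structural description of the rule, so the form surfaces unchanged.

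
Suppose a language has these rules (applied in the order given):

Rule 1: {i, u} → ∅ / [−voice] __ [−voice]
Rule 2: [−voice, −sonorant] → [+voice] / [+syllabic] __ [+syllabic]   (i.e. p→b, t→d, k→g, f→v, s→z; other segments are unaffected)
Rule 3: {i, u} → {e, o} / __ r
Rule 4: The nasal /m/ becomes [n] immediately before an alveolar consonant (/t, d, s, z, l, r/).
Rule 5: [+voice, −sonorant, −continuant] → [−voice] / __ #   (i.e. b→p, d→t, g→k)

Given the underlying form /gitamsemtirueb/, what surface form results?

Rule 1 (high vowel syncope): no segment meets the environment; /gitamsemtirueb/ is unchanged.
Rule 2 (intervocalic voicing): /t/ is a voiceless obstruent between vowels /i/ and /a/, so it voices to [d]. /gitamsemtirueb/ → gidamsemtirueb.
Rule 3 (pre-rhotic lowering): /i/ is a high vowel immediately before /r/, so it lowers to [e]. /gidamsemtirueb/ → gidamsemterueb.
Rule 4 (nasal place assimilation): /m/ precedes the alveolar consonant /s/, so it assimilates in place to [n]. /m/ precedes the alveolar consonant /t/, so it assimilates in place to [n]. /gidamsemterueb/ → gidansenterueb.
Rule 5 (final devoicing): /b/ is a voiced stop in word-final position, so it devoices to [p]. /gidansenterueb/ → gidansenteruep.

gidansenteruep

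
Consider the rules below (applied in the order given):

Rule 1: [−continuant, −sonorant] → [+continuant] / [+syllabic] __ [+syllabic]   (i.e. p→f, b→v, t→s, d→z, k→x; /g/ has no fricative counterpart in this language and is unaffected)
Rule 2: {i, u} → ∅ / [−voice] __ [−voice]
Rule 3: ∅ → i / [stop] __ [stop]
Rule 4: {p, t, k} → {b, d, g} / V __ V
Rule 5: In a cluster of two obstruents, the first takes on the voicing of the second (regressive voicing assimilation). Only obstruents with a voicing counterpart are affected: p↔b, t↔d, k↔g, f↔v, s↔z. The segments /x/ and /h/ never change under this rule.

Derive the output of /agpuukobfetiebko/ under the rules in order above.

agibuuxopfesiebigo

Rule 1 (intervocalic spirantization): /k/ is a stop between vowels /u/ and /o/, so it spirantizes to the fricative [x]. /t/ is a stop between vowels /e/ and /i/, so it spirantizes to the fricative [s]. /agpuukobfetiebko/ → agpuuxobfesiebko.
Rule 2 (high vowel syncope): no segment meets the environment; /agpuuxobfesiebko/ is unchanged.
Rule 3 (stop-cluster i-epenthesis): /g/ and /p/ form a stop–stop cluster, so [i] is inserted between them. /b/ and /k/ form a stop–stop cluster, so [i] is inserted between them. /agpuuxobfesiebko/ → agipuuxobfesiebiko.
Rule 4 (intervocalic voicing): /p/ is a voiceless stop between vowels /i/ and /u/, so it voices to [b]. /k/ is a voiceless stop between vowels /i/ and /o/, so it voices to [g]. /agipuuxobfesiebiko/ → agibuuxobfesiebigo.
Rule 5 (regressive voicing assimilation): /b/ precedes the voiceless obstruent /f/, so it devoices to [p] by assimilation. /agibuuxobfesiebigo/ → agibuuxopfesiebigo.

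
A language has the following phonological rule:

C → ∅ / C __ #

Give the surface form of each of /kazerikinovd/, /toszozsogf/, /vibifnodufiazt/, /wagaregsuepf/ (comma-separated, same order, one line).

/kazerikinovd/: /d/ is the second consonant of a word-final cluster /vd/, so it deletes. → [kazerikinov].
/toszozsogf/: /f/ is the second consonant of a word-final cluster /gf/, so it deletes. → [toszozsog].
/vibifnodufiazt/: /t/ is the second consonant of a word-final cluster /zt/, so it deletes. → [vibifnodufiaz].
/wagaregsuepf/: /f/ is the second consonant of a word-final cluster /pf/, so it deletes. → [wagaregsuep].

kazerikinov, toszozsog, vibifnodufiaz, wagaregsuep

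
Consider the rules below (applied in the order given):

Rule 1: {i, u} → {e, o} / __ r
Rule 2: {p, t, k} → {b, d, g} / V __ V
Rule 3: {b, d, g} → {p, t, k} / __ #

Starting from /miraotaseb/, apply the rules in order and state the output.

Rule 1 (pre-rhotic lowering): /i/ is a high vowel immediately before /r/, so it lowers to [e]. /miraotaseb/ → meraotaseb.
Rule 2 (intervocalic voicing): /t/ is a voiceless stop between vowels /o/ and /a/, so it voices to [d]. /meraotaseb/ → meraodaseb.
Rule 3 (final devoicing): /b/ is a voiced stop in word-final position, so it devoices to [p]. /meraodaseb/ → meraodasep.

meraodasep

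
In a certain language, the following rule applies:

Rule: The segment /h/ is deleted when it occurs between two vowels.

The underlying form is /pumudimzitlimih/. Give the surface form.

pumudimzitlimih

No segment of /pumudimzitlimih/ meets the structural description of the rule, so the form surfaces unchanged.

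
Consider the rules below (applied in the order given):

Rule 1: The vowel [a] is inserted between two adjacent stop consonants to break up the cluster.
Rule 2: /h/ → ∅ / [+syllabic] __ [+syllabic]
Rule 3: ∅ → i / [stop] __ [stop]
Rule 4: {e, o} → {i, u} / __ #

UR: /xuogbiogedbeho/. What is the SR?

xuogabiogedabeu

Rule 1 (stop-cluster a-epenthesis): /g/ and /b/ form a stop–stop cluster, so [a] is inserted between them. /d/ and /b/ form a stop–stop cluster, so [a] is inserted between them. /xuogbiogedbeho/ → xuogabiogedabeho.
Rule 2 (intervocalic h-deletion): /h/ occurs between vowels /e/ and /o/, so it deletes. /xuogabiogedabeho/ → xuogabiogedabeo.
Rule 3 (stop-cluster i-epenthesis): no segment meets the environment; /xuogabiogedabeo/ is unchanged.
Rule 4 (final vowel raising): /o/ is a mid vowel in word-final position, so it raises to [u]. /xuogabiogedabeo/ → xuogabiogedabeu.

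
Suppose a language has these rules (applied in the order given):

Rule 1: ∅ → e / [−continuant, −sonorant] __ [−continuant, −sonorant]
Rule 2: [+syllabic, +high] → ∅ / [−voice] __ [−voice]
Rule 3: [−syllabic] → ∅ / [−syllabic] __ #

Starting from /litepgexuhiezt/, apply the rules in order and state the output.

Rule 1 (stop-cluster e-epenthesis): /p/ and /g/ form a stop–stop cluster, so [e] is inserted between them. /litepgexuhiezt/ → litepegexuhiezt.
Rule 2 (high vowel syncope): /u/ is a high vowel flanked by voiceless consonants /x/ and /h/, so it deletes. /litepegexuhiezt/ → litepegexhiezt.
Rule 3 (final cluster simplification): /t/ is the second consonant of a word-final cluster /zt/, so it deletes. /litepegexhiezt/ → litepegexhiez.

litepegexhiez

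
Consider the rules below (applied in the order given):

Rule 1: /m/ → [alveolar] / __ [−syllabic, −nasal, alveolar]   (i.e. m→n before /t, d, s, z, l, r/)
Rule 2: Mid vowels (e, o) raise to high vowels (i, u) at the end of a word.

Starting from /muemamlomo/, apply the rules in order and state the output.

muemanlomu

Rule 1 (nasal place assimilation): /m/ precedes the alveolar consonant /l/, so it assimilates in place to [n]. /muemamlomo/ → muemanlomo.
Rule 2 (final vowel raising): /o/ is a mid vowel in word-final position, so it raises to [u]. /muemanlomo/ → muemanlomu.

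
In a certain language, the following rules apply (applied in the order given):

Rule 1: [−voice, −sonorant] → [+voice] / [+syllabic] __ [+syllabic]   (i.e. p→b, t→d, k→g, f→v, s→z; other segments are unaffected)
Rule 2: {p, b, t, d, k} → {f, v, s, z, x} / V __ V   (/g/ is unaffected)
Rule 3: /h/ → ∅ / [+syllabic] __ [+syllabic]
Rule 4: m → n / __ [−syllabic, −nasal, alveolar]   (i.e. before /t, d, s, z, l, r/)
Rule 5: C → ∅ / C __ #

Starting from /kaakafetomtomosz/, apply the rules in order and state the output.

Rule 1 (intervocalic voicing): /k/ is a voiceless obstruent between vowels /a/ and /a/, so it voices to [g]. /f/ is a voiceless obstruent between vowels /a/ and /e/, so it voices to [v]. /t/ is a voiceless obstruent between vowels /e/ and /o/, so it voices to [d]. /kaakafetomtomosz/ → kaagavedomtomosz.
Rule 2 (intervocalic spirantization): /d/ is a stop between vowels /e/ and /o/, so it spirantizes to the fricative [z]. /kaagavedomtomosz/ → kaagavezomtomosz.
Rule 3 (intervocalic h-deletion): no segment meets the environment; /kaagavezomtomosz/ is unchanged.
Rule 4 (nasal place assimilation): /m/ precedes the alveolar consonant /t/, so it assimilates in place to [n]. /kaagavezomtomosz/ → kaagavezontomosz.
Rule 5 (final cluster simplification): /z/ is the second consonant of a word-final cluster /sz/, so it deletes. /kaagavezontomosz/ → kaagavezontomos.

kaagavezontomos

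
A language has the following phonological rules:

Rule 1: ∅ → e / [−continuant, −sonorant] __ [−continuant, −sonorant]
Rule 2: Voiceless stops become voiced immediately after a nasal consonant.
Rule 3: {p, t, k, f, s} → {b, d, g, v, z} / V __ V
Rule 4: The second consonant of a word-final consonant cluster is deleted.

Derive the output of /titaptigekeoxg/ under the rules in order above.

tidabedigegeox

Rule 1 (stop-cluster e-epenthesis): /p/ and /t/ form a stop–stop cluster, so [e] is inserted between them. /titaptigekeoxg/ → titapetigekeoxg.
Rule 2 (post-nasal voicing): no segment meets the environment; /titapetigekeoxg/ is unchanged.
Rule 3 (intervocalic voicing): /t/ is a voiceless obstruent between vowels /i/ and /a/, so it voices to [d]. /p/ is a voiceless obstruent between vowels /a/ and /e/, so it voices to [b]. /t/ is a voiceless obstruent between vowels /e/ and /i/, so it voices to [d]. /k/ is a voiceless obstruent between vowels /e/ and /e/, so it voices to [g]. /titapetigekeoxg/ → tidabedigegeoxg.
Rule 4 (final cluster simplification): /g/ is the second consonant of a word-final cluster /xg/, so it deletes. /tidabedigegeoxg/ → tidabedigegeox.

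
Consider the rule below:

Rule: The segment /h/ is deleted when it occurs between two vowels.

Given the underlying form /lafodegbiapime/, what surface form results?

No segment of /lafodegbiapime/ meets the structural description of the rule, so the form surfaces unchanged.

lafodegbiapime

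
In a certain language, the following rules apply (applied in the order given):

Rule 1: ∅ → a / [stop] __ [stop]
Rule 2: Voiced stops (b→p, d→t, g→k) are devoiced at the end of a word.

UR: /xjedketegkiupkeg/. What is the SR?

Rule 1 (stop-cluster a-epenthesis): /d/ and /k/ form a stop–stop cluster, so [a] is inserted between them. /g/ and /k/ form a stop–stop cluster, so [a] is inserted between them. /p/ and /k/ form a stop–stop cluster, so [a] is inserted between them. /xjedketegkiupkeg/ → xjedaketegakiupakeg.
Rule 2 (final devoicing): /g/ is a voiced stop in word-final position, so it devoices to [k]. /xjedaketegakiupakeg/ → xjedaketegakiupakek.

xjedaketegakiupakek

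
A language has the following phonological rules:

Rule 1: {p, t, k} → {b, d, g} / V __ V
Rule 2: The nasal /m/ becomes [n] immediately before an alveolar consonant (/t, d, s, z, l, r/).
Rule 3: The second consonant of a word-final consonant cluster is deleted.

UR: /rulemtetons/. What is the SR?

rulentedon

Rule 1 (intervocalic voicing): /t/ is a voiceless stop between vowels /e/ and /o/, so it voices to [d]. /rulemtetons/ → rulemtedons.
Rule 2 (nasal place assimilation): /m/ precedes the alveolar consonant /t/, so it assimilates in place to [n]. /rulemtedons/ → rulentedons.
Rule 3 (final cluster simplification): /s/ is the second consonant of a word-final cluster /ns/, so it deletes. /rulentedons/ → rulentedon.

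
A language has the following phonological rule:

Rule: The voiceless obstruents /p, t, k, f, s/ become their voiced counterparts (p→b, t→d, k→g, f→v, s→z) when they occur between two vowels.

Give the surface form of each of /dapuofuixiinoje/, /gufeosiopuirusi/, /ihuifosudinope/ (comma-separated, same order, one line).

dabuovuixiinoje, guveoziobuiruzi, ihuivozudinobe

/dapuofuixiinoje/: /p/ is a voiceless obstruent between vowels /a/ and /u/, so it voices to [b]. /f/ is a voiceless obstruent between vowels /o/ and /u/, so it voices to [v]. → [dabuovuixiinoje].
/gufeosiopuirusi/: /f/ is a voiceless obstruent between vowels /u/ and /e/, so it voices to [v]. /s/ is a voiceless obstruent between vowels /o/ and /i/, so it voices to [z]. /p/ is a voiceless obstruent between vowels /o/ and /u/, so it voices to [b]. /s/ is a voiceless obstruent between vowels /u/ and /i/, so it voices to [z]. → [guveoziobuiruzi].
/ihuifosudinope/: /f/ is a voiceless obstruent between vowels /i/ and /o/, so it voices to [v]. /s/ is a voiceless obstruent between vowels /o/ and /u/, so it voices to [z]. /p/ is a voiceless obstruent between vowels /o/ and /e/, so it voices to [b]. → [ihuivozudinobe].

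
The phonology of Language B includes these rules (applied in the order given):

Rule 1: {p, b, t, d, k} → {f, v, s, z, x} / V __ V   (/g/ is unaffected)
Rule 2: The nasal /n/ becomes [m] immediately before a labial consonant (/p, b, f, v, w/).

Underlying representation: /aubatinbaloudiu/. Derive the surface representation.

Rule 1 (intervocalic spirantization): /b/ is a stop between vowels /u/ and /a/, so it spirantizes to the fricative [v]. /t/ is a stop between vowels /a/ and /i/, so it spirantizes to the fricative [s]. /d/ is a stop between vowels /u/ and /i/, so it spirantizes to the fricative [z]. /aubatinbaloudiu/ → auvasinbalouziu.
Rule 2 (nasal place assimilation): /n/ precedes the labial consonant /b/, so it assimilates in place to [m]. /auvasinbalouziu/ → auvasimbalouziu.

auvasimbalouziu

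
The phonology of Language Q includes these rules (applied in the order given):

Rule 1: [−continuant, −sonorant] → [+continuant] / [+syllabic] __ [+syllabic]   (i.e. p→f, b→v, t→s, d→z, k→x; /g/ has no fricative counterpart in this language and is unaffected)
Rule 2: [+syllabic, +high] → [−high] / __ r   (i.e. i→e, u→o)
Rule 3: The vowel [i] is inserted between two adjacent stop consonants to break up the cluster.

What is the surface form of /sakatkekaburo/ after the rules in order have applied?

Rule 1 (intervocalic spirantization): /k/ is a stop between vowels /a/ and /a/, so it spirantizes to the fricative [x]. /k/ is a stop between vowels /e/ and /a/, so it spirantizes to the fricative [x]. /b/ is a stop between vowels /a/ and /u/, so it spirantizes to the fricative [v]. /sakatkekaburo/ → saxatkexavuro.
Rule 2 (pre-rhotic lowering): /u/ is a high vowel immediately before /r/, so it lowers to [o]. /saxatkexavuro/ → saxatkexavoro.
Rule 3 (stop-cluster i-epenthesis): /t/ and /k/ form a stop–stop cluster, so [i] is inserted between them. /saxatkexavoro/ → saxatikexavoro.

saxatikexavoro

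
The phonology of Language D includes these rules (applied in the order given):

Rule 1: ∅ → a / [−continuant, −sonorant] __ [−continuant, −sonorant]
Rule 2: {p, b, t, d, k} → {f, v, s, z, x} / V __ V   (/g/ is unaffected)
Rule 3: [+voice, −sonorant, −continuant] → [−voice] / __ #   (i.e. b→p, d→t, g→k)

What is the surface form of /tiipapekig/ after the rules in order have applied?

Rule 1 (stop-cluster a-epenthesis): no segment meets the environment; /tiipapekig/ is unchanged.
Rule 2 (intervocalic spirantization): /p/ is a stop between vowels /i/ and /a/, so it spirantizes to the fricative [f]. /p/ is a stop between vowels /a/ and /e/, so it spirantizes to the fricative [f]. /k/ is a stop between vowels /e/ and /i/, so it spirantizes to the fricative [x]. /tiipapekig/ → tiifafexig.
Rule 3 (final devoicing): /g/ is a voiced stop in word-final position, so it devoices to [k]. /tiifafexig/ → tiifafexik.

tiifafexik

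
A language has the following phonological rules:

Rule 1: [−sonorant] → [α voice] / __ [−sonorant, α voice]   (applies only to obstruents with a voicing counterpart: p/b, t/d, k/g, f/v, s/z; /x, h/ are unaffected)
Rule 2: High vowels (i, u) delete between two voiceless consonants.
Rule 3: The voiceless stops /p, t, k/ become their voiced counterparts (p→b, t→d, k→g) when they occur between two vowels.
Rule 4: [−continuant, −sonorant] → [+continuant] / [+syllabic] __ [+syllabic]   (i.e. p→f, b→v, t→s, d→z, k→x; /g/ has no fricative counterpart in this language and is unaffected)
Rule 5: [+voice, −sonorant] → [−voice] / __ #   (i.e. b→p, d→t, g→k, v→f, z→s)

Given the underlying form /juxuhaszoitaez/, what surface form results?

juxhazzoizaes

Rule 1 (regressive voicing assimilation): /s/ precedes the voiced obstruent /z/, so it voices to [z] by assimilation. /juxuhaszoitaez/ → juxuhazzoitaez.
Rule 2 (high vowel syncope): /u/ is a high vowel flanked by voiceless consonants /x/ and /h/, so it deletes. /juxuhazzoitaez/ → juxhazzoitaez.
Rule 3 (intervocalic voicing): /t/ is a voiceless stop between vowels /i/ and /a/, so it voices to [d]. /juxhazzoitaez/ → juxhazzoidaez.
Rule 4 (intervocalic spirantization): /d/ is a stop between vowels /i/ and /a/, so it spirantizes to the fricative [z]. /juxhazzoidaez/ → juxhazzoizaez.
Rule 5 (final devoicing): /z/ is a voiced obstruent in word-final position, so it devoices to [s]. /juxhazzoizaez/ → juxhazzoizaes.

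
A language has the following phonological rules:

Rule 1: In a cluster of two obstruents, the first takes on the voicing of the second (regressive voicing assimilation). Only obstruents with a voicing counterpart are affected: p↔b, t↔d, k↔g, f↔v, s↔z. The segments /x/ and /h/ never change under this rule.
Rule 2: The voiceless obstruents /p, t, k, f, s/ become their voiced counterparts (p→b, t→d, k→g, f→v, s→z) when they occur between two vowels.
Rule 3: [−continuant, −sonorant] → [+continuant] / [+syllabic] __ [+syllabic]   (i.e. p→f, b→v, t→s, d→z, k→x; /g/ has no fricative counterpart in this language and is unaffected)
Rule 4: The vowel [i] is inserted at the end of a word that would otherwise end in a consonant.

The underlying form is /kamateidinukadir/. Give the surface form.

kamazeizinugaziri

Rule 1 (regressive voicing assimilation): no segment meets the environment; /kamateidinukadir/ is unchanged.
Rule 2 (intervocalic voicing): /t/ is a voiceless obstruent between vowels /a/ and /e/, so it voices to [d]. /k/ is a voiceless obstruent between vowels /u/ and /a/, so it voices to [g]. /kamateidinukadir/ → kamadeidinugadir.
Rule 3 (intervocalic spirantization): /d/ is a stop between vowels /a/ and /e/, so it spirantizes to the fricative [z]. /d/ is a stop between vowels /i/ and /i/, so it spirantizes to the fricative [z]. /d/ is a stop between vowels /a/ and /i/, so it spirantizes to the fricative [z]. /kamadeidinugadir/ → kamazeizinugazir.
Rule 4 (final i-epenthesis): the form ends in the consonant /r/, so [i] is inserted word-finally. /kamazeizinugazir/ → kamazeizinugaziri.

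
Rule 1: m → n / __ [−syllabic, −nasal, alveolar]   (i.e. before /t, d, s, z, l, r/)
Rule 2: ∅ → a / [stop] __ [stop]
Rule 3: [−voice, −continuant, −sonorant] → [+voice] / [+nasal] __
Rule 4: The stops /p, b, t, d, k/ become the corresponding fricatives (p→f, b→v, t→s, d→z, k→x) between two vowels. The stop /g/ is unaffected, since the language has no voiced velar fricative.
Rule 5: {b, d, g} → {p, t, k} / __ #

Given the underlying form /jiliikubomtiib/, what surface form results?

jiliixuvondiip

Rule 1 (nasal place assimilation): /m/ precedes the alveolar consonant /t/, so it assimilates in place to [n]. /jiliikubomtiib/ → jiliikubontiib.
Rule 2 (stop-cluster a-epenthesis): no segment meets the environment; /jiliikubontiib/ is unchanged.
Rule 3 (post-nasal voicing): /t/ is a voiceless stop immediately after the nasal /n/, so it voices to [d]. /jiliikubontiib/ → jiliikubondiib.
Rule 4 (intervocalic spirantization): /k/ is a stop between vowels /i/ and /u/, so it spirantizes to the fricative [x]. /b/ is a stop between vowels /u/ and /o/, so it spirantizes to the fricative [v]. /jiliikubondiib/ → jiliixuvondiib.
Rule 5 (final devoicing): /b/ is a voiced stop in word-final position, so it devoices to [p]. /jiliixuvondiib/ → jiliixuvondiip.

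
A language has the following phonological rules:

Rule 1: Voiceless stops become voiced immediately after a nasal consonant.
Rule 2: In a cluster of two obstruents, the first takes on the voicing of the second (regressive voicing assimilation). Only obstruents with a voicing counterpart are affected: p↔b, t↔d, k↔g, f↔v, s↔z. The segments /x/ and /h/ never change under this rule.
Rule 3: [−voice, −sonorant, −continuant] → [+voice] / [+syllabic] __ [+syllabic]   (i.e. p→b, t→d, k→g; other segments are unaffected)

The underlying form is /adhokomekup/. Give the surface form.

athogomegup

Rule 1 (post-nasal voicing): no segment meets the environment; /adhokomekup/ is unchanged.
Rule 2 (regressive voicing assimilation): /d/ precedes the voiceless obstruent /h/, so it devoices to [t] by assimilation. /adhokomekup/ → athokomekup.
Rule 3 (intervocalic voicing): /k/ is a voiceless stop between vowels /o/ and /o/, so it voices to [g]. /k/ is a voiceless stop between vowels /e/ and /u/, so it voices to [g]. /athokomekup/ → athogomegup.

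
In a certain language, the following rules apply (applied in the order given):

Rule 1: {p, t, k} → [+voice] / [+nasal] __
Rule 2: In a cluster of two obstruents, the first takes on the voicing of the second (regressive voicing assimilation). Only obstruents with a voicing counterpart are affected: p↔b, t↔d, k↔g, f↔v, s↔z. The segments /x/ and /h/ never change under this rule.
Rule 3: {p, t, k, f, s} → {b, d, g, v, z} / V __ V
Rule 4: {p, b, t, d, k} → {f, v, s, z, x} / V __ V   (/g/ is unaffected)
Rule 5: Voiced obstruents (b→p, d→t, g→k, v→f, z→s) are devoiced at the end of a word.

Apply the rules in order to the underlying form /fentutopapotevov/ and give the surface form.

fenduzovavozevof

Rule 1 (post-nasal voicing): /t/ is a voiceless stop immediately after the nasal /n/, so it voices to [d]. /fentutopapotevov/ → fendutopapotevov.
Rule 2 (regressive voicing assimilation): no segment meets the environment; /fendutopapotevov/ is unchanged.
Rule 3 (intervocalic voicing): /t/ is a voiceless obstruent between vowels /u/ and /o/, so it voices to [d]. /p/ is a voiceless obstruent between vowels /o/ and /a/, so it voices to [b]. /p/ is a voiceless obstruent between vowels /a/ and /o/, so it voices to [b]. /t/ is a voiceless obstruent between vowels /o/ and /e/, so it voices to [d]. /fendutopapotevov/ → fendudobabodevov.
Rule 4 (intervocalic spirantization): /d/ is a stop between vowels /u/ and /o/, so it spirantizes to the fricative [z]. /b/ is a stop between vowels /o/ and /a/, so it spirantizes to the fricative [v]. /b/ is a stop between vowels /a/ and /o/, so it spirantizes to the fricative [v]. /d/ is a stop between vowels /o/ and /e/, so it spirantizes to the fricative [z]. /fendudobabodevov/ → fenduzovavozevov.
Rule 5 (final devoicing): /v/ is a voiced obstruent in word-final position, so it devoices to [f]. /fenduzovavozevov/ → fenduzovavozevof.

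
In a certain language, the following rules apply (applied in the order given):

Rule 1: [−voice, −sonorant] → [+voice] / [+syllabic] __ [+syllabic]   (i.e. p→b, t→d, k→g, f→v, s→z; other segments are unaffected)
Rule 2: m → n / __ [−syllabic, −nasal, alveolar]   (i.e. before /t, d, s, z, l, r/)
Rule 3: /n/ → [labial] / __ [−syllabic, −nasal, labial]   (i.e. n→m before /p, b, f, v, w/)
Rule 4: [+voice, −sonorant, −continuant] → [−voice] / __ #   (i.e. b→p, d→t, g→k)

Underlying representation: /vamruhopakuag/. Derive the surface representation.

vanruhobaguak

Rule 1 (intervocalic voicing): /p/ is a voiceless obstruent between vowels /o/ and /a/, so it voices to [b]. /k/ is a voiceless obstruent between vowels /a/ and /u/, so it voices to [g]. /vamruhopakuag/ → vamruhobaguag.
Rule 2 (nasal place assimilation): /m/ precedes the alveolar consonant /r/, so it assimilates in place to [n]. /vamruhobaguag/ → vanruhobaguag.
Rule 3 (nasal place assimilation): no segment meets the environment; /vanruhobaguag/ is unchanged.
Rule 4 (final devoicing): /g/ is a voiced stop in word-final position, so it devoices to [k]. /vanruhobaguag/ → vanruhobaguak.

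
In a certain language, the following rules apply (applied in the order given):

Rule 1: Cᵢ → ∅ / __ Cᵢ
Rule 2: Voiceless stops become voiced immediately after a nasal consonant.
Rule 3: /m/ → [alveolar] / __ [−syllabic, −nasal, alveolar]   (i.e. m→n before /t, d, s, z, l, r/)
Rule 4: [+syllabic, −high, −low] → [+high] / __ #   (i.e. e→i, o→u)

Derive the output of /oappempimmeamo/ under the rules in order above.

Rule 1 (degemination): /pp/ is a geminate; the first /p/ deletes. /mm/ is a geminate; the first /m/ deletes. /oappempimmeamo/ → oapempimeamo.
Rule 2 (post-nasal voicing): /p/ is a voiceless stop immediately after the nasal /m/, so it voices to [b]. /oapempimeamo/ → oapembimeamo.
Rule 3 (nasal place assimilation): no segment meets the environment; /oapembimeamo/ is unchanged.
Rule 4 (final vowel raising): /o/ is a mid vowel in word-final position, so it raises to [u]. /oapembimeamo/ → oapembimeamu.

oapembimeamu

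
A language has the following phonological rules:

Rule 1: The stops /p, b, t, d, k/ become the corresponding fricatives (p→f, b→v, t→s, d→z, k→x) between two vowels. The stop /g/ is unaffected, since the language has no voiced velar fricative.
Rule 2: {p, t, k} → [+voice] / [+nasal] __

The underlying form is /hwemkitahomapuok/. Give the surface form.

hwemgisahomafuok

Rule 1 (intervocalic spirantization): /t/ is a stop between vowels /i/ and /a/, so it spirantizes to the fricative [s]. /p/ is a stop between vowels /a/ and /u/, so it spirantizes to the fricative [f]. /hwemkitahomapuok/ → hwemkisahomafuok.
Rule 2 (post-nasal voicing): /k/ is a voiceless stop immediately after the nasal /m/, so it voices to [g]. /hwemkisahomafuok/ → hwemgisahomafuok.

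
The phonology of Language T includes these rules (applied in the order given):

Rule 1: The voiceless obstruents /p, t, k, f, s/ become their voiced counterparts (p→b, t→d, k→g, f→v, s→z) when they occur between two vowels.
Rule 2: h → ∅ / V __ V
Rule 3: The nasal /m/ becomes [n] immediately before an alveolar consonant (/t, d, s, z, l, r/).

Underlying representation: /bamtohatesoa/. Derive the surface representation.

Rule 1 (intervocalic voicing): /t/ is a voiceless obstruent between vowels /a/ and /e/, so it voices to [d]. /s/ is a voiceless obstruent between vowels /e/ and /o/, so it voices to [z]. /bamtohatesoa/ → bamtohadezoa.
Rule 2 (intervocalic h-deletion): /h/ occurs between vowels /o/ and /a/, so it deletes. /bamtohadezoa/ → bamtoadezoa.
Rule 3 (nasal place assimilation): /m/ precedes the alveolar consonant /t/, so it assimilates in place to [n]. /bamtoadezoa/ → bantoadezoa.

bantoadezoa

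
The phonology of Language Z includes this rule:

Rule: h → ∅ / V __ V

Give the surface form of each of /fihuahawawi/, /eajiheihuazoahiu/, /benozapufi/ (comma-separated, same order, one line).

/fihuahawawi/: /h/ occurs between vowels /i/ and /u/, so it deletes. /h/ occurs between vowels /a/ and /a/, so it deletes. → [fiuaawawi].
/eajiheihuazoahiu/: /h/ occurs between vowels /i/ and /e/, so it deletes. /h/ occurs between vowels /i/ and /u/, so it deletes. /h/ occurs between vowels /a/ and /i/, so it deletes. → [eajieiuazoaiu].
/benozapufi/: the rule's environment is not met; surfaces unchanged as [benozapufi].

fiuaawawi, eajieiuazoaiu, benozapufi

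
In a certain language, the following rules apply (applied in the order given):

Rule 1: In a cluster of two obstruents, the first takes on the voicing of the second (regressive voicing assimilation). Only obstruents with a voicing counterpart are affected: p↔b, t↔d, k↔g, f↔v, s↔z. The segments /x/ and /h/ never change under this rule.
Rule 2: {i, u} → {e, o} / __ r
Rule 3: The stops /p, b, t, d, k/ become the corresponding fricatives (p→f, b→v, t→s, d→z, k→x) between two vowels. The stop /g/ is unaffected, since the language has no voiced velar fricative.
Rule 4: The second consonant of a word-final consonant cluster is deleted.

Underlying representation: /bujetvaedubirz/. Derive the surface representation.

Rule 1 (regressive voicing assimilation): /t/ precedes the voiced obstruent /v/, so it voices to [d] by assimilation. /bujetvaedubirz/ → bujedvaedubirz.
Rule 2 (pre-rhotic lowering): /i/ is a high vowel immediately before /r/, so it lowers to [e]. /bujedvaedubirz/ → bujedvaeduberz.
Rule 3 (intervocalic spirantization): /d/ is a stop between vowels /e/ and /u/, so it spirantizes to the fricative [z]. /b/ is a stop between vowels /u/ and /e/, so it spirantizes to the fricative [v]. /bujedvaeduberz/ → bujedvaezuverz.
Rule 4 (final cluster simplification): /z/ is the second consonant of a word-final cluster /rz/, so it deletes. /bujedvaezuverz/ → bujedvaezuver.

bujedvaezuver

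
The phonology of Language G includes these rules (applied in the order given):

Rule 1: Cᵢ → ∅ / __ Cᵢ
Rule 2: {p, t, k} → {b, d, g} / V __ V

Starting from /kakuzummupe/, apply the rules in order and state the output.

Rule 1 (degemination): /mm/ is a geminate; the first /m/ deletes. /kakuzummupe/ → kakuzumupe.
Rule 2 (intervocalic voicing): /k/ is a voiceless stop between vowels /a/ and /u/, so it voices to [g]. /p/ is a voiceless stop between vowels /u/ and /e/, so it voices to [b]. /kakuzumupe/ → kaguzumube.

kaguzumube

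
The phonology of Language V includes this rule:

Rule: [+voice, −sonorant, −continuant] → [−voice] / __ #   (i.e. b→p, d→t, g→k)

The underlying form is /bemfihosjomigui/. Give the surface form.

bemfihosjomigui

No segment of /bemfihosjomigui/ meets the structural description of the rule, so the form surfaces unchanged.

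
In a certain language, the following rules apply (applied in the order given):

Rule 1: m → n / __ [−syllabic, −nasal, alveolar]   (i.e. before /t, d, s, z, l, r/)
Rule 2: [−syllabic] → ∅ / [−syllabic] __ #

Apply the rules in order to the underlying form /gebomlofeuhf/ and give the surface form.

Rule 1 (nasal place assimilation): /m/ precedes the alveolar consonant /l/, so it assimilates in place to [n]. /gebomlofeuhf/ → gebonlofeuhf.
Rule 2 (final cluster simplification): /f/ is the second consonant of a word-final cluster /hf/, so it deletes. /gebonlofeuhf/ → gebonlofeuh.

gebonlofeuh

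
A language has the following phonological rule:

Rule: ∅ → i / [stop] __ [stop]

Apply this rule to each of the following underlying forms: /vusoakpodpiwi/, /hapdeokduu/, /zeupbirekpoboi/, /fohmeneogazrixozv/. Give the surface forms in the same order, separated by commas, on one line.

/vusoakpodpiwi/: /k/ and /p/ form a stop–stop cluster, so [i] is inserted between them. /d/ and /p/ form a stop–stop cluster, so [i] is inserted between them. → [vusoakipodipiwi].
/hapdeokduu/: /p/ and /d/ form a stop–stop cluster, so [i] is inserted between them. /k/ and /d/ form a stop–stop cluster, so [i] is inserted between them. → [hapideokiduu].
/zeupbirekpoboi/: /p/ and /b/ form a stop–stop cluster, so [i] is inserted between them. /k/ and /p/ form a stop–stop cluster, so [i] is inserted between them. → [zeupibirekipoboi].
/fohmeneogazrixozv/: the rule's environment is not met; surfaces unchanged as [fohmeneogazrixozv].

vusoakipodipiwi, hapideokiduu, zeupibirekipoboi, fohmeneogazrixozv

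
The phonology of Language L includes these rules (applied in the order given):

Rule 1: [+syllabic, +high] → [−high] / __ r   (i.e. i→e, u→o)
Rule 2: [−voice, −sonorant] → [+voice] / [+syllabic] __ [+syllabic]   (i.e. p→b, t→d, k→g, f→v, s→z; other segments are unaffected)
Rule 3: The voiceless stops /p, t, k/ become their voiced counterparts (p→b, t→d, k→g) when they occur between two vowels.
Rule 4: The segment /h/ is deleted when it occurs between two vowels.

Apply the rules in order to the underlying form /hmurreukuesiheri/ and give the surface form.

hmorreuguezieri

Rule 1 (pre-rhotic lowering): /u/ is a high vowel immediately before /r/, so it lowers to [o]. /hmurreukuesiheri/ → hmorreukuesiheri.
Rule 2 (intervocalic voicing): /k/ is a voiceless obstruent between vowels /u/ and /u/, so it voices to [g]. /s/ is a voiceless obstruent between vowels /e/ and /i/, so it voices to [z]. /hmorreukuesiheri/ → hmorreugueziheri.
Rule 3 (intervocalic voicing): no segment meets the environment; /hmorreugueziheri/ is unchanged.
Rule 4 (intervocalic h-deletion): /h/ occurs between vowels /i/ and /e/, so it deletes. /hmorreugueziheri/ → hmorreuguezieri.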